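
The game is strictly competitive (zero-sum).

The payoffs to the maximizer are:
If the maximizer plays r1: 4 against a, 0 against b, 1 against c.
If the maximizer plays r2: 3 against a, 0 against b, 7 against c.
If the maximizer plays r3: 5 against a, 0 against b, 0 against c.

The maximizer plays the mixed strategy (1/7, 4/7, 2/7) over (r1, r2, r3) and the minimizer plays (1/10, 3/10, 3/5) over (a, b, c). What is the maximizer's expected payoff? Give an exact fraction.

20/7

Against (1/10, 3/10, 3/5), each row's expected payoff is r1: 1; r2: 9/2; r3: 1/2.
Taking the (1/7, 4/7, 2/7)-weighted average: (1/7)·(1) + (4/7)·(9/2) + (2/7)·(1/2) = 20/7.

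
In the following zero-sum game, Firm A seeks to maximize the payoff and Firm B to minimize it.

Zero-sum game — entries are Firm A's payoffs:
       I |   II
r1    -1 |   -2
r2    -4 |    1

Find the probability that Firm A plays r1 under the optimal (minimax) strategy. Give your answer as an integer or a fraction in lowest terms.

Row minima are -2 and -4, so Firm A's maximin is -2; column maxima are -1 and 1, so Firm B's minimax is -1. These differ, so the equilibrium is in mixed strategies.
Let Firm A play r1 with probability p. Firm B is indifferent when −p − 4(1−p) = −2p + (1−p), giving p = 5/6.

5/6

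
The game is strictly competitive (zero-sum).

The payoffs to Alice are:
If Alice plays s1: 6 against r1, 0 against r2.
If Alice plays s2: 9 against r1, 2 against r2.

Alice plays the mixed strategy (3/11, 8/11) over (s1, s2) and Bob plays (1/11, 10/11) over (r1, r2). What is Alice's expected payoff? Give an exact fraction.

250/121

Against (1/11, 10/11), each row's expected payoff is s1: 6/11; s2: 29/11.
Taking the (3/11, 8/11)-weighted average: (3/11)·(6/11) + (8/11)·(29/11) = 250/121.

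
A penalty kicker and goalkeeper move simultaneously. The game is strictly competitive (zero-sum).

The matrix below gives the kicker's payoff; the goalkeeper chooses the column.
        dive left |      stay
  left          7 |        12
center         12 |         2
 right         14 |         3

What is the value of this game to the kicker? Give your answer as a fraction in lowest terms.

Row center is strictly dominated by row right, so the kicker never plays it.
The remaining 2×2 game on (left, right) × (dive left, stay) has no saddle point. Let the kicker play left with probability p; indifference gives 7p + 14(1−p) = 12p + 3(1−p), so p = 11/16.
Similarly the goalkeeper's optimal q on dive left is 9/16, and the value is 7·(9/16) + (12)·(7/16) = 147/16.

147/16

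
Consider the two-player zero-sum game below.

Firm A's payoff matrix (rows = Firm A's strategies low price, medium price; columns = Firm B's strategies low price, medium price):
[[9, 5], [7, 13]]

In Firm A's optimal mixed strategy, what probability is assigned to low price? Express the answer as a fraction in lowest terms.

3/5

Row minima are 5 and 7, so Firm A's maximin is 7; column maxima are 9 and 13, so Firm B's minimax is 9. These differ, so the equilibrium is in mixed strategies.
Let Firm A play low price with probability p. Firm B is indifferent when 9p + 7(1−p) = 5p + 13(1−p), giving p = 3/5.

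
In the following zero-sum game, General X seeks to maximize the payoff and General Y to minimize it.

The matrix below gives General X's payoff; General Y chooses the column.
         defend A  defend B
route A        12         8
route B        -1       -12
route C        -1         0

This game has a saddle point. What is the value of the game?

8

Row minima: 8, -12, -1 → General X's maximin is 8.
Column maxima: 12, 8 → General Y's minimax is 8.
They coincide at (route A, defend B), so the value is 8.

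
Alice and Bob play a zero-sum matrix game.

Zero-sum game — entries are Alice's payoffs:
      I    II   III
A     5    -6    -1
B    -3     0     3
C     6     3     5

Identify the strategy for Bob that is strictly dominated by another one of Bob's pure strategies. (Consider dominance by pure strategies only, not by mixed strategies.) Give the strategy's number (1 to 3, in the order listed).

Bob prefers columns that give Alice less. Compare III with II: -6 < -1, 0 < 3, 3 < 5.
So II strictly dominates III for Bob; III is strictly dominated.

3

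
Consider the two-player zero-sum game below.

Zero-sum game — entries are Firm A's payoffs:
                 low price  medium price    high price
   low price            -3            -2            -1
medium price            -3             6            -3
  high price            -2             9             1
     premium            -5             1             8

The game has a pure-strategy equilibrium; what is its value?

Row minima: -3, -3, -2, -5 → Firm A's maximin is -2.
Column maxima: -2, 9, 8 → Firm B's minimax is -2.
They coincide at (high price, low price), so the value is -2.

-2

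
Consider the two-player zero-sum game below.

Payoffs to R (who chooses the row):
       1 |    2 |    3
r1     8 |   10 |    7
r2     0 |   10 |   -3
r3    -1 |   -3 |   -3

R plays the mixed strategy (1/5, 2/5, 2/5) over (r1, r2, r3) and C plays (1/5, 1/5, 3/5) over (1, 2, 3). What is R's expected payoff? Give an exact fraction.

Against (1/5, 1/5, 3/5), each row's expected payoff is r1: 39/5; r2: 1/5; r3: -13/5.
Taking the (1/5, 2/5, 2/5)-weighted average: (1/5)·(39/5) + (2/5)·(1/5) + (2/5)·(-13/5) = 3/5.

3/5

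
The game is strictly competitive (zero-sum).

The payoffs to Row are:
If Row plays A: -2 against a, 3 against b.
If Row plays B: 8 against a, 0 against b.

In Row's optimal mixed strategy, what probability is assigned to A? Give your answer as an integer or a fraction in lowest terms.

8/13

Row minima are -2 and 0, so Row's maximin is 0; column maxima are 8 and 3, so Column's minimax is 3. These differ, so the equilibrium is in mixed strategies.
Let Row play A with probability p. Column is indifferent when −2p + 8(1−p) = 3p, giving p = 8/13.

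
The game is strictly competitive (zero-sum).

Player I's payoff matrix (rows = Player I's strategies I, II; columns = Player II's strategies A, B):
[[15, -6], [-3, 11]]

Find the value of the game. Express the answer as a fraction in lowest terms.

Row minima are -6 and -3, so Player I's maximin is -3; column maxima are 15 and 11, so Player II's minimax is 11. These differ, so the equilibrium is in mixed strategies.
Let Player I play I with probability p. Player II is indifferent when 15p − 3(1−p) = −6p + 11(1−p), giving p = 2/5.
Let Player II play A with probability q. Player I is indifferent when 15q − 6(1−q) = −3q + 11(1−q), giving q = 17/35.
The value is 15·(17/35) + (-6)·(18/35) = 21/5.

21/5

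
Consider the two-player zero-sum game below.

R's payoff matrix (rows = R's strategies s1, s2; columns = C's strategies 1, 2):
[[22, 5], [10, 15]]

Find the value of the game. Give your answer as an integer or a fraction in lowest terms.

140/11

Row minima are 5 and 10, so R's maximin is 10; column maxima are 22 and 15, so C's minimax is 15. These differ, so the equilibrium is in mixed strategies.
Let R play s1 with probability p. C is indifferent when 22p + 10(1−p) = 5p + 15(1−p), giving p = 5/22.
Let C play 1 with probability q. R is indifferent when 22q + 5(1−q) = 10q + 15(1−q), giving q = 5/11.
The value is 22·(5/11) + (5)·(6/11) = 140/11.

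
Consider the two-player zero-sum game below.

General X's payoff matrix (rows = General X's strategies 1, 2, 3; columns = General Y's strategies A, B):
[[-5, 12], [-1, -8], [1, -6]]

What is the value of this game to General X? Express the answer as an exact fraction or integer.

-3/4

Row 2 is strictly dominated by row 3, so General X never plays it.
The remaining 2×2 game on (1, 3) × (A, B) has no saddle point. Let General X play 1 with probability p; indifference gives −5p + (1−p) = 12p − 6(1−p), so p = 7/24.
Similarly General Y's optimal q on A is 3/4, and the value is -5·(3/4) + (12)·(1/4) = -3/4.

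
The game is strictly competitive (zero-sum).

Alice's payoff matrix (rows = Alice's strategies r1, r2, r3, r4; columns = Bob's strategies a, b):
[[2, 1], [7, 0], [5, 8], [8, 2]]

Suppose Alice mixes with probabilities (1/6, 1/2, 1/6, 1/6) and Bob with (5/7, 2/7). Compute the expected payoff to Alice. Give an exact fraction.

Against (5/7, 2/7), each row's expected payoff is r1: 12/7; r2: 5; r3: 41/7; r4: 44/7.
Taking the (1/6, 1/2, 1/6, 1/6)-weighted average: (1/6)·(12/7) + (1/2)·(5) + (1/6)·(41/7) + (1/6)·(44/7) = 101/21.

101/21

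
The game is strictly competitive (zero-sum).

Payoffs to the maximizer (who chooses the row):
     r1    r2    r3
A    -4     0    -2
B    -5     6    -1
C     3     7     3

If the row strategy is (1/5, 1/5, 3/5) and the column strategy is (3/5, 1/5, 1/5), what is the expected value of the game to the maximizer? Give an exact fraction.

Against (3/5, 1/5, 1/5), each row's expected payoff is A: -14/5; B: -2; C: 19/5.
Taking the (1/5, 1/5, 3/5)-weighted average: (1/5)·(-14/5) + (1/5)·(-2) + (3/5)·(19/5) = 33/25.

33/25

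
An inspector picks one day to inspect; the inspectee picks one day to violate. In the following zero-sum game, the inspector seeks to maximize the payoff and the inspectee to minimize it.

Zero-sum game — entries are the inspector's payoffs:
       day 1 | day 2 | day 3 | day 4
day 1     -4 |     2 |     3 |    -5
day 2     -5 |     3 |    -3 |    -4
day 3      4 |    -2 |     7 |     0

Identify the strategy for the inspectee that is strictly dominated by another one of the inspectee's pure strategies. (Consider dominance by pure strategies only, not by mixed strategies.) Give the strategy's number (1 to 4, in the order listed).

The inspectee prefers columns that give the inspector less. Compare day 3 with day 1: -4 < 3, -5 < -3, 4 < 7.
So day 1 strictly dominates day 3 for the inspectee; day 3 is strictly dominated.

3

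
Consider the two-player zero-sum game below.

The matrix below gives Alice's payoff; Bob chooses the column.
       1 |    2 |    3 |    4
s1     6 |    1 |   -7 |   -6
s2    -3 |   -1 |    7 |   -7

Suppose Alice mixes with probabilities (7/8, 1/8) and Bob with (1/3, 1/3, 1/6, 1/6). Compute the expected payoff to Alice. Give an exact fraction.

-1/48

Against (1/3, 1/3, 1/6, 1/6), each row's expected payoff is s1: 1/6; s2: -4/3.
Taking the (7/8, 1/8)-weighted average: (7/8)·(1/6) + (1/8)·(-4/3) = -1/48.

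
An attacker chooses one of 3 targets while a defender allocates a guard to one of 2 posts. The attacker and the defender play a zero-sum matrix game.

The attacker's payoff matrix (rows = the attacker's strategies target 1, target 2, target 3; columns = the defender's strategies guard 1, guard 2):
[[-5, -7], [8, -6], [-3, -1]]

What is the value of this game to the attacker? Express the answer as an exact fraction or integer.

-13/8

Row target 1 is strictly dominated by row target 3, so the attacker never plays it.
The remaining 2×2 game on (target 2, target 3) × (guard 1, guard 2) has no saddle point. Let the attacker play target 2 with probability p; indifference gives 8p − 3(1−p) = −6p − (1−p), so p = 1/8.
Similarly the defender's optimal q on guard 1 is 5/16, and the value is 8·(5/16) + (-6)·(11/16) = -13/8.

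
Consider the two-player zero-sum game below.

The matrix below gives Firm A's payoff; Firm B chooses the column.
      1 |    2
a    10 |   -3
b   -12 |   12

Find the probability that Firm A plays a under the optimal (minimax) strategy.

24/37

Row minima are -3 and -12, so Firm A's maximin is -3; column maxima are 10 and 12, so Firm B's minimax is 10. These differ, so the equilibrium is in mixed strategies.
Let Firm A play a with probability p. Firm B is indifferent when 10p − 12(1−p) = −3p + 12(1−p), giving p = 24/37.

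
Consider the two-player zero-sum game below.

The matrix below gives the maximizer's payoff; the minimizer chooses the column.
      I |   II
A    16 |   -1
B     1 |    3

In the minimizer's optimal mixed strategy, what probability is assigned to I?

4/19

Row minima are -1 and 1, so the maximizer's maximin is 1; column maxima are 16 and 3, so the minimizer's minimax is 3. These differ, so the equilibrium is in mixed strategies.
Let the minimizer play I with probability q. The maximizer is indifferent when 16q − (1−q) = q + 3(1−q), giving q = 4/19.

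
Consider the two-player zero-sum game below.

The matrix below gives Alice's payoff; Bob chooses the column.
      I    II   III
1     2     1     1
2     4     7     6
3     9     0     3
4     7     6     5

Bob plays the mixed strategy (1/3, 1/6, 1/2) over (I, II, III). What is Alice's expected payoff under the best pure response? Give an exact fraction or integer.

35/6

1: (2)·(1/3) + (1)·(1/6) + (1)·(1/2) = 4/3.
2: (4)·(1/3) + (7)·(1/6) + (6)·(1/2) = 11/2.
3: (9)·(1/3) + (0)·(1/6) + (3)·(1/2) = 9/2.
4: (7)·(1/3) + (6)·(1/6) + (5)·(1/2) = 35/6.
The best pure response is 4 with expected payoff 35/6.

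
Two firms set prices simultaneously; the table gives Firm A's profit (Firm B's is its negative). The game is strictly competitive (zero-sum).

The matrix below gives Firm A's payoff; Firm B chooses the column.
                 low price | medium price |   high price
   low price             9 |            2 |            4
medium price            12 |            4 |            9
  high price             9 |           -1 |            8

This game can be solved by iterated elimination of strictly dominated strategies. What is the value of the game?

4

Row high price is strictly dominated by row medium price (12>9, 4>-1, 9>8); eliminate high price.
Column high price is strictly dominated by medium price for Firm B (2<4, 4<9); eliminate high price.
Row low price is strictly dominated by row medium price (12>9, 4>2); eliminate low price.
Column low price is strictly dominated by medium price for Firm B (4<12); eliminate low price.
Only (medium price, medium price) remains, with payoff 4.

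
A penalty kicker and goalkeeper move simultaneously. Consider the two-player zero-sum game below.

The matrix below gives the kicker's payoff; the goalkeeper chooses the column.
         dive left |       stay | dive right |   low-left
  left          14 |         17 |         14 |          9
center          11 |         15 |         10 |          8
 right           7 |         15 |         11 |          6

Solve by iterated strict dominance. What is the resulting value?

9

Row right is strictly dominated by row left (14>7, 17>15, 14>11, 9>6); eliminate right.
Row center is strictly dominated by row left (14>11, 17>15, 14>10, 9>8); eliminate center.
Column stay is strictly dominated by dive left for the goalkeeper (14<17); eliminate stay.
Column dive right is strictly dominated by low-left for the goalkeeper (9<14); eliminate dive right.
Column dive left is strictly dominated by low-left for the goalkeeper (9<14); eliminate dive left.
Only (left, low-left) remains, with payoff 9.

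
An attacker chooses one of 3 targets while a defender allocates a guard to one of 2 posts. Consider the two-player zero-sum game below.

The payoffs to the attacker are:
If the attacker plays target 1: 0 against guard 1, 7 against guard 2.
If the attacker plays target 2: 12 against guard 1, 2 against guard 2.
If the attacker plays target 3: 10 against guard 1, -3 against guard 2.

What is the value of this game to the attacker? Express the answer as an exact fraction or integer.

84/17

Row target 3 is strictly dominated by row target 2, so the attacker never plays it.
The remaining 2×2 game on (target 1, target 2) × (guard 1, guard 2) has no saddle point. Let the attacker play target 1 with probability p; indifference gives 12(1−p) = 7p + 2(1−p), so p = 10/17.
Similarly the defender's optimal q on guard 1 is 5/17, and the value is 0·(5/17) + (7)·(12/17) = 84/17.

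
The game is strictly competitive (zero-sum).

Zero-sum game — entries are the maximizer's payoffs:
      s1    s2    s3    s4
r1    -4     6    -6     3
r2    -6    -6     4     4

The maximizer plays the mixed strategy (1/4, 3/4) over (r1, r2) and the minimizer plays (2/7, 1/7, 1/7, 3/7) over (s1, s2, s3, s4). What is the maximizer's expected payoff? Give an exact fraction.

Against (2/7, 1/7, 1/7, 3/7), each row's expected payoff is r1: 1/7; r2: -2/7.
Taking the (1/4, 3/4)-weighted average: (1/4)·(1/7) + (3/4)·(-2/7) = -5/28.

-5/28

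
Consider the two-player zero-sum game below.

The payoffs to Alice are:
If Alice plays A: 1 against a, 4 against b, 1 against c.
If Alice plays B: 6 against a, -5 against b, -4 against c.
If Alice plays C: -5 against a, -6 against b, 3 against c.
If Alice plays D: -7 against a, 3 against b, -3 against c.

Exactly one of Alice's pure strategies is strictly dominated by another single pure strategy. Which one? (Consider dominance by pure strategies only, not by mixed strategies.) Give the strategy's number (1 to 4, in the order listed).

4

Compare D with A: 1 > -7, 4 > 3, 1 > -3.
So A strictly dominates D for Alice; D is strictly dominated.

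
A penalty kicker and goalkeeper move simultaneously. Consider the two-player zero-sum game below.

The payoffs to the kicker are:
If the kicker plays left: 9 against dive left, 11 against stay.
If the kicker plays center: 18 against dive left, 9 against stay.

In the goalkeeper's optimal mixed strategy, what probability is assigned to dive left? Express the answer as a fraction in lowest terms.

2/11

Row minima are 9 and 9, so the kicker's maximin is 9; column maxima are 18 and 11, so the goalkeeper's minimax is 11. These differ, so the equilibrium is in mixed strategies.
Let the goalkeeper play dive left with probability q. The kicker is indifferent when 9q + 11(1−q) = 18q + 9(1−q), giving q = 2/11.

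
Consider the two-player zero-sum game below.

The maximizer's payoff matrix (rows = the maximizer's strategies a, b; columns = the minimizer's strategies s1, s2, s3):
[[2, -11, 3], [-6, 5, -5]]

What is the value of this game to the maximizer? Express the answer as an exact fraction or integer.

-7/3

Column s3 is strictly dominated by s1 for the minimizer (it gives the maximizer more in every row).
The remaining 2×2 game on (a, b) × (s1, s2) has no saddle point. Let the maximizer play a with probability p; indifference gives 2p − 6(1−p) = −11p + 5(1−p), so p = 11/24.
Similarly the minimizer's optimal q on s1 is 2/3, and the value is 2·(2/3) + (-11)·(1/3) = -7/3.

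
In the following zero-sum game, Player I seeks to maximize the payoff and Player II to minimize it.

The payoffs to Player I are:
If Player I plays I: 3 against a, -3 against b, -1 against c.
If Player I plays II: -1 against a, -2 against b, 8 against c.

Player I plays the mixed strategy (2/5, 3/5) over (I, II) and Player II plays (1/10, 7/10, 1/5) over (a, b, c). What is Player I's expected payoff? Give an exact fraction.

Against (1/10, 7/10, 1/5), each row's expected payoff is I: -2; II: 1/10.
Taking the (2/5, 3/5)-weighted average: (2/5)·(-2) + (3/5)·(1/10) = -37/50.

-37/50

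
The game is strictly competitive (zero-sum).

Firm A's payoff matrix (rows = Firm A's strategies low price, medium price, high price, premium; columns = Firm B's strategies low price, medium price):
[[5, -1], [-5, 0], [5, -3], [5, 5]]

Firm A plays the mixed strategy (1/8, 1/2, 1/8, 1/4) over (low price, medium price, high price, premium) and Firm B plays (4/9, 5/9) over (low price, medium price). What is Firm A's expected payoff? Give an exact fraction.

Against (4/9, 5/9), each row's expected payoff is low price: 5/3; medium price: -20/9; high price: 5/9; premium: 5.
Taking the (1/8, 1/2, 1/8, 1/4)-weighted average: (1/8)·(5/3) + (1/2)·(-20/9) + (1/8)·(5/9) + (1/4)·(5) = 5/12.

5/12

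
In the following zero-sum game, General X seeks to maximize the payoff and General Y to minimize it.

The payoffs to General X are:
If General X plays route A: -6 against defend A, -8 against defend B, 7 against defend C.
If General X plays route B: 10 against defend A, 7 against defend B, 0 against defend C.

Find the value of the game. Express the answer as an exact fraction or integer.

Column defend A is strictly dominated by defend B for General Y (it gives General X more in every row).
The remaining 2×2 game on (route A, route B) × (defend B, defend C) has no saddle point. Let General X play route A with probability p; indifference gives −8p + 7(1−p) = 7p, so p = 7/22.
Similarly General Y's optimal q on defend B is 7/22, and the value is -8·(7/22) + (7)·(15/22) = 49/22.

49/22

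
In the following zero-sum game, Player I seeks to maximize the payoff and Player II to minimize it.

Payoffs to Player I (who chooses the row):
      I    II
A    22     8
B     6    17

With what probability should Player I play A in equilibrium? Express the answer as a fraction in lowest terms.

11/25

Row minima are 8 and 6, so Player I's maximin is 8; column maxima are 22 and 17, so Player II's minimax is 17. These differ, so the equilibrium is in mixed strategies.
Let Player I play A with probability p. Player II is indifferent when 22p + 6(1−p) = 8p + 17(1−p), giving p = 11/25.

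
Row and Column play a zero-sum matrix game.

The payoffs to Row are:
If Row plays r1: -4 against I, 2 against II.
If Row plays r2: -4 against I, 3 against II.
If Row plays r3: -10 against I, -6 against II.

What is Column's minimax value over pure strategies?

The worst case (largest entry) in each column is I: -4, II: 3.
The best (smallest) of these is -4.

-4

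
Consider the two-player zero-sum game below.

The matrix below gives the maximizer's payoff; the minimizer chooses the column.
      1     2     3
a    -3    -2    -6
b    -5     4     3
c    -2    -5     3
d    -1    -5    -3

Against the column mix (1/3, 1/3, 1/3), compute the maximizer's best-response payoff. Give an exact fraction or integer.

2/3

a: (-3)·(1/3) + (-2)·(1/3) + (-6)·(1/3) = -11/3.
b: (-5)·(1/3) + (4)·(1/3) + (3)·(1/3) = 2/3.
c: (-2)·(1/3) + (-5)·(1/3) + (3)·(1/3) = -4/3.
d: (-1)·(1/3) + (-5)·(1/3) + (-3)·(1/3) = -3.
The best pure response is b with expected payoff 2/3.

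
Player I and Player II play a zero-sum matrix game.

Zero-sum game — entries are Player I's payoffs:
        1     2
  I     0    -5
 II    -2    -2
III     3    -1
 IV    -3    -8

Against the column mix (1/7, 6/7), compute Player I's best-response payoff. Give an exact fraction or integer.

-3/7

I: (0)·(1/7) + (-5)·(6/7) = -30/7.
II: (-2)·(1/7) + (-2)·(6/7) = -2.
III: (3)·(1/7) + (-1)·(6/7) = -3/7.
IV: (-3)·(1/7) + (-8)·(6/7) = -51/7.
The best pure response is III with expected payoff -3/7.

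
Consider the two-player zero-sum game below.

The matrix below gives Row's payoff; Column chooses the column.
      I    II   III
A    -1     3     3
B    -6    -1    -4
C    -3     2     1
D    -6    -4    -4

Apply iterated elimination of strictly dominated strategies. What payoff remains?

-1

Row B is strictly dominated by row A (-1>-6, 3>-1, 3>-4); eliminate B.
Column III is strictly dominated by I for Column (-1<3, -3<1, -6<-4); eliminate III.
Column II is strictly dominated by I for Column (-1<3, -3<2, -6<-4); eliminate II.
Row D is strictly dominated by row A (-1>-6); eliminate D.
Row C is strictly dominated by row A (-1>-3); eliminate C.
Only (A, I) remains, with payoff -1.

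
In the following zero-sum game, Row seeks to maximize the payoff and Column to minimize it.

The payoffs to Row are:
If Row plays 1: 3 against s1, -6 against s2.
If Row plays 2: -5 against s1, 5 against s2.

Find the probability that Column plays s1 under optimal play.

Row minima are -6 and -5, so Row's maximin is -5; column maxima are 3 and 5, so Column's minimax is 3. These differ, so the equilibrium is in mixed strategies.
Let Column play s1 with probability q. Row is indifferent when 3q − 6(1−q) = −5q + 5(1−q), giving q = 11/19.

11/19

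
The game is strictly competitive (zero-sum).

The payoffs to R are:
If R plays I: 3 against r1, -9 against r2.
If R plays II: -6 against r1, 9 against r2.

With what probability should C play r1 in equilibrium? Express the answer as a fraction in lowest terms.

2/3

Row minima are -9 and -6, so R's maximin is -6; column maxima are 3 and 9, so C's minimax is 3. These differ, so the equilibrium is in mixed strategies.
Let C play r1 with probability q. R is indifferent when 3q − 9(1−q) = −6q + 9(1−q), giving q = 2/3.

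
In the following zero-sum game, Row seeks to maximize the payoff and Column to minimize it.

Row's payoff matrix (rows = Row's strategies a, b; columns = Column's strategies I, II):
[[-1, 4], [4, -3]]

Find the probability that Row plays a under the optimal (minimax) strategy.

Row minima are -1 and -3, so Row's maximin is -1; column maxima are 4 and 4, so Column's minimax is 4. These differ, so the equilibrium is in mixed strategies.
Let Row play a with probability p. Column is indifferent when −p + 4(1−p) = 4p − 3(1−p), giving p = 7/12.

7/12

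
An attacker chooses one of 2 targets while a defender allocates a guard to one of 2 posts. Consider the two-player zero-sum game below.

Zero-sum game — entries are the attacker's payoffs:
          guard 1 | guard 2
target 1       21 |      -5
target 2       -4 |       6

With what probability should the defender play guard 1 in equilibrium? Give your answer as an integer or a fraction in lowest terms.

Row minima are -5 and -4, so the attacker's maximin is -4; column maxima are 21 and 6, so the defender's minimax is 6. These differ, so the equilibrium is in mixed strategies.
Let the defender play guard 1 with probability q. The attacker is indifferent when 21q − 5(1−q) = −4q + 6(1−q), giving q = 11/36.

11/36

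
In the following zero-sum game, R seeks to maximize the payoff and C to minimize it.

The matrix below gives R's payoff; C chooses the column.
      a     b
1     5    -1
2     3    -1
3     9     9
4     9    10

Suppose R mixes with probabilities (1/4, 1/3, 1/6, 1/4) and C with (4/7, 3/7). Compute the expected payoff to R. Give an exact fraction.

Against (4/7, 3/7), each row's expected payoff is 1: 17/7; 2: 9/7; 3: 9; 4: 66/7.
Taking the (1/4, 1/3, 1/6, 1/4)-weighted average: (1/4)·(17/7) + (1/3)·(9/7) + (1/6)·(9) + (1/4)·(66/7) = 137/28.

137/28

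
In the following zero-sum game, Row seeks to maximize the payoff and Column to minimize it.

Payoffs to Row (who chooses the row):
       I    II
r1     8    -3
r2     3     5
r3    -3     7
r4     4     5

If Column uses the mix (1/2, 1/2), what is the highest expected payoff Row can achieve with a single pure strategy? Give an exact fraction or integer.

9/2

r1: (8)·(1/2) + (-3)·(1/2) = 5/2.
r2: (3)·(1/2) + (5)·(1/2) = 4.
r3: (-3)·(1/2) + (7)·(1/2) = 2.
r4: (4)·(1/2) + (5)·(1/2) = 9/2.
The best pure response is r4 with expected payoff 9/2.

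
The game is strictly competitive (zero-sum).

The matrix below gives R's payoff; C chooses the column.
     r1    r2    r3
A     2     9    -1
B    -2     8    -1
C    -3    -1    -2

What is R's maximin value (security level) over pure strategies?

The worst-case payoff for each row is A: -1, B: -2, C: -3.
The best of these is -1.

-1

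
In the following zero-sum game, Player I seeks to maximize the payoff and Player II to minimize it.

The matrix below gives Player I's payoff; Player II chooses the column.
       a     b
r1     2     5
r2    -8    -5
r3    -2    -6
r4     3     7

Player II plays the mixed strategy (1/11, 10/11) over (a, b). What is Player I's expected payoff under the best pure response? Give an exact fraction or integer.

r1: (2)·(1/11) + (5)·(10/11) = 52/11.
r2: (-8)·(1/11) + (-5)·(10/11) = -58/11.
r3: (-2)·(1/11) + (-6)·(10/11) = -62/11.
r4: (3)·(1/11) + (7)·(10/11) = 73/11.
The best pure response is r4 with expected payoff 73/11.

73/11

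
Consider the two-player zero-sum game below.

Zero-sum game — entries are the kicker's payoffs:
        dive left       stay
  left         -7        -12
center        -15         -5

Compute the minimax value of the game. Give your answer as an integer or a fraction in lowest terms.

Row minima are -12 and -15, so the kicker's maximin is -12; column maxima are -7 and -5, so the goalkeeper's minimax is -7. These differ, so the equilibrium is in mixed strategies.
Let the kicker play left with probability p. The goalkeeper is indifferent when −7p − 15(1−p) = −12p − 5(1−p), giving p = 2/3.
Let the goalkeeper play dive left with probability q. The kicker is indifferent when −7q − 12(1−q) = −15q − 5(1−q), giving q = 7/15.
The value is -7·(7/15) + (-12)·(8/15) = -29/3.

-29/3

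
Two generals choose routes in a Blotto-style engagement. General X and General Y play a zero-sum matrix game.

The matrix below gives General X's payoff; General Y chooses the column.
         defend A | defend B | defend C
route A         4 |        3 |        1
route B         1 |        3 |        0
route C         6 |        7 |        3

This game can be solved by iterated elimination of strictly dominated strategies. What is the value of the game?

Column defend B is strictly dominated by defend C for General Y (1<3, 0<3, 3<7); eliminate defend B.
Row route B is strictly dominated by row route A (4>1, 1>0); eliminate route B.
Row route A is strictly dominated by row route C (6>4, 3>1); eliminate route A.
Column defend A is strictly dominated by defend C for General Y (3<6); eliminate defend A.
Only (route C, defend C) remains, with payoff 3.

3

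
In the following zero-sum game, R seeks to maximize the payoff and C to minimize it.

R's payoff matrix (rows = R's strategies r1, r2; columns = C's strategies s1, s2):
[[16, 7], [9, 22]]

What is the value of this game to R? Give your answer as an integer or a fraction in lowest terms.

289/22

Row minima are 7 and 9, so R's maximin is 9; column maxima are 16 and 22, so C's minimax is 16. These differ, so the equilibrium is in mixed strategies.
Let R play r1 with probability p. C is indifferent when 16p + 9(1−p) = 7p + 22(1−p), giving p = 13/22.
Let C play s1 with probability q. R is indifferent when 16q + 7(1−q) = 9q + 22(1−q), giving q = 15/22.
The value is 16·(15/22) + (7)·(7/22) = 289/22.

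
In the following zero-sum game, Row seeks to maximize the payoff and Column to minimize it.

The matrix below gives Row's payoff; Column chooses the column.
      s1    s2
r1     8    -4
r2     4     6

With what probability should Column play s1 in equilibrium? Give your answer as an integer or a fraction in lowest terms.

Row minima are -4 and 4, so Row's maximin is 4; column maxima are 8 and 6, so Column's minimax is 6. These differ, so the equilibrium is in mixed strategies.
Let Column play s1 with probability q. Row is indifferent when 8q − 4(1−q) = 4q + 6(1−q), giving q = 5/7.

5/7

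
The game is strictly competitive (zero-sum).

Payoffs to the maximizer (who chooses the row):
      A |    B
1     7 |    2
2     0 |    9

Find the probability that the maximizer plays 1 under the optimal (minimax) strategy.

9/14

Row minima are 2 and 0, so the maximizer's maximin is 2; column maxima are 7 and 9, so the minimizer's minimax is 7. These differ, so the equilibrium is in mixed strategies.
Let the maximizer play 1 with probability p. The minimizer is indifferent when 7p = 2p + 9(1−p), giving p = 9/14.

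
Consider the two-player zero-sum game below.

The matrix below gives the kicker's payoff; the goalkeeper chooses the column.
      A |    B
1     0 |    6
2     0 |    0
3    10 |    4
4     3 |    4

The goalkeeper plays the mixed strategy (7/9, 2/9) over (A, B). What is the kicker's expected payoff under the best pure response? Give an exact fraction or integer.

1: (0)·(7/9) + (6)·(2/9) = 4/3.
2: (0)·(7/9) + (0)·(2/9) = 0.
3: (10)·(7/9) + (4)·(2/9) = 26/3.
4: (3)·(7/9) + (4)·(2/9) = 29/9.
The best pure response is 3 with expected payoff 26/3.

26/3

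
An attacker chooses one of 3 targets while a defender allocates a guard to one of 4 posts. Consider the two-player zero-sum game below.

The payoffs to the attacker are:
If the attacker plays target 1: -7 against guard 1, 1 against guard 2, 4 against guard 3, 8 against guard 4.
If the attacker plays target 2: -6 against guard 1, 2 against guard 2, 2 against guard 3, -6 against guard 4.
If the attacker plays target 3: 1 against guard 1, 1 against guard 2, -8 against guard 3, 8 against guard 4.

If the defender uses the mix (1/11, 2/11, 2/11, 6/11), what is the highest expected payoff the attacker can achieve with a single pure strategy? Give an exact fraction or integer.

target 1: (-7)·(1/11) + (1)·(2/11) + (4)·(2/11) + (8)·(6/11) = 51/11.
target 2: (-6)·(1/11) + (2)·(2/11) + (2)·(2/11) + (-6)·(6/11) = -34/11.
target 3: (1)·(1/11) + (1)·(2/11) + (-8)·(2/11) + (8)·(6/11) = 35/11.
The best pure response is target 1 with expected payoff 51/11.

51/11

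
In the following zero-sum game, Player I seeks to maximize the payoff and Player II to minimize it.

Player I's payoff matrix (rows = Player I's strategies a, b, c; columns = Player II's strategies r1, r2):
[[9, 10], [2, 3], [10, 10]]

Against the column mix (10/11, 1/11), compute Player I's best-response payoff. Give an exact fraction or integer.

a: (9)·(10/11) + (10)·(1/11) = 100/11.
b: (2)·(10/11) + (3)·(1/11) = 23/11.
c: (10)·(10/11) + (10)·(1/11) = 10.
The best pure response is c with expected payoff 10.

10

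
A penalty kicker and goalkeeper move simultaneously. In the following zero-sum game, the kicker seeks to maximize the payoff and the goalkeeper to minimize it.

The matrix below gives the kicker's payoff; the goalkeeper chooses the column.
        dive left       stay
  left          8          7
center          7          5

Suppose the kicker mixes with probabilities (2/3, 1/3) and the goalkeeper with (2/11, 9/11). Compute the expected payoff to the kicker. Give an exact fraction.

217/33

Against (2/11, 9/11), each row's expected payoff is left: 79/11; center: 59/11.
Taking the (2/3, 1/3)-weighted average: (2/3)·(79/11) + (1/3)·(59/11) = 217/33.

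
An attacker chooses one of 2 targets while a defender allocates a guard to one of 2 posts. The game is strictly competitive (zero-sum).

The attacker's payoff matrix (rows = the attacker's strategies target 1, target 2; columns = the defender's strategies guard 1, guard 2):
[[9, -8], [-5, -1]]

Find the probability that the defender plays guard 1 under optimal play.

1/3

Row minima are -8 and -5, so the attacker's maximin is -5; column maxima are 9 and -1, so the defender's minimax is -1. These differ, so the equilibrium is in mixed strategies.
Let the defender play guard 1 with probability q. The attacker is indifferent when 9q − 8(1−q) = −5q − (1−q), giving q = 1/3.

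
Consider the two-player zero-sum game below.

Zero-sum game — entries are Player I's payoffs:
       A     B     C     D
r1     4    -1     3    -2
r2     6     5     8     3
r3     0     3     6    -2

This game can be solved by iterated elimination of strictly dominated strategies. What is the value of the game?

3

Column C is strictly dominated by B for Player II (-1<3, 5<8, 3<6); eliminate C.
Row r3 is strictly dominated by row r2 (6>0, 5>3, 3>-2); eliminate r3.
Row r1 is strictly dominated by row r2 (6>4, 5>-1, 3>-2); eliminate r1.
Column B is strictly dominated by D for Player II (3<5); eliminate B.
Column A is strictly dominated by D for Player II (3<6); eliminate A.
Only (r2, D) remains, with payoff 3.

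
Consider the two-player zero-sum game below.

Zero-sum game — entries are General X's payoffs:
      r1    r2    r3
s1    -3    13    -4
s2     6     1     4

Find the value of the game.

14/5

Column r1 is strictly dominated by r3 for General Y (it gives General X more in every row).
The remaining 2×2 game on (s1, s2) × (r2, r3) has no saddle point. Let General X play s1 with probability p; indifference gives 13p + (1−p) = −4p + 4(1−p), so p = 3/20.
Similarly General Y's optimal q on r2 is 2/5, and the value is 13·(2/5) + (-4)·(3/5) = 14/5.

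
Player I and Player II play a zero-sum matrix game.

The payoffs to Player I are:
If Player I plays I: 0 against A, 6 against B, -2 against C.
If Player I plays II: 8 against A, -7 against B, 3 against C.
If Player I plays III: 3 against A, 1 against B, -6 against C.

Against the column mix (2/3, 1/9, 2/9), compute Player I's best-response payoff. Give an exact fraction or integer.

I: (0)·(2/3) + (6)·(1/9) + (-2)·(2/9) = 2/9.
II: (8)·(2/3) + (-7)·(1/9) + (3)·(2/9) = 47/9.
III: (3)·(2/3) + (1)·(1/9) + (-6)·(2/9) = 7/9.
The best pure response is II with expected payoff 47/9.

47/9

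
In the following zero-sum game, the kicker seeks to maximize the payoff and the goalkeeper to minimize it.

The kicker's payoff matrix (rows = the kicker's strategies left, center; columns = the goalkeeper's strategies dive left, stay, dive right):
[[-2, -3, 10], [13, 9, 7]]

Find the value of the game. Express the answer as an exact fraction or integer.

Column dive left is strictly dominated by stay for the goalkeeper (it gives the kicker more in every row).
The remaining 2×2 game on (left, center) × (stay, dive right) has no saddle point. Let the kicker play left with probability p; indifference gives −3p + 9(1−p) = 10p + 7(1−p), so p = 2/15.
Similarly the goalkeeper's optimal q on stay is 1/5, and the value is -3·(1/5) + (10)·(4/5) = 37/5.

37/5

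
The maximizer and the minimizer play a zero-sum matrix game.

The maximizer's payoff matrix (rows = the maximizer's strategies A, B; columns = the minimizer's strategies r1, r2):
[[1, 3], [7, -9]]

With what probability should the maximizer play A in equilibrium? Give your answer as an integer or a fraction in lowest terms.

Row minima are 1 and -9, so the maximizer's maximin is 1; column maxima are 7 and 3, so the minimizer's minimax is 3. These differ, so the equilibrium is in mixed strategies.
Let the maximizer play A with probability p. The minimizer is indifferent when p + 7(1−p) = 3p − 9(1−p), giving p = 8/9.

8/9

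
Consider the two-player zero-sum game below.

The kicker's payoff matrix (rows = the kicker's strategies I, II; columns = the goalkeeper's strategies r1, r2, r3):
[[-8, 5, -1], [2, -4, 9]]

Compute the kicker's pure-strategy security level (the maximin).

The worst-case payoff for each row is I: -8, II: -4.
The best of these is -4.

-4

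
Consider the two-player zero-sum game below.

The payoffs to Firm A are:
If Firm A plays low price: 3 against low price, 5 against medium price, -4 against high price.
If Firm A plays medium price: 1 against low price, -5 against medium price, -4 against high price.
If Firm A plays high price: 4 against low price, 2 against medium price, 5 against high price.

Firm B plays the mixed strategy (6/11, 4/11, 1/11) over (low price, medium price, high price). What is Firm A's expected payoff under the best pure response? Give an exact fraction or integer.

37/11

low price: (3)·(6/11) + (5)·(4/11) + (-4)·(1/11) = 34/11.
medium price: (1)·(6/11) + (-5)·(4/11) + (-4)·(1/11) = -18/11.
high price: (4)·(6/11) + (2)·(4/11) + (5)·(1/11) = 37/11.
The best pure response is high price with expected payoff 37/11.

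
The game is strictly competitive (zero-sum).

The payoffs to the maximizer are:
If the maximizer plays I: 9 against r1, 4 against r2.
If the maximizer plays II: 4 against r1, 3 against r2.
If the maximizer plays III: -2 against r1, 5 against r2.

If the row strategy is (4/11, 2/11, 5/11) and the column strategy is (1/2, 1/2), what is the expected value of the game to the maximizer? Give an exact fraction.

81/22

Against (1/2, 1/2), each row's expected payoff is I: 13/2; II: 7/2; III: 3/2.
Taking the (4/11, 2/11, 5/11)-weighted average: (4/11)·(13/2) + (2/11)·(7/2) + (5/11)·(3/2) = 81/22.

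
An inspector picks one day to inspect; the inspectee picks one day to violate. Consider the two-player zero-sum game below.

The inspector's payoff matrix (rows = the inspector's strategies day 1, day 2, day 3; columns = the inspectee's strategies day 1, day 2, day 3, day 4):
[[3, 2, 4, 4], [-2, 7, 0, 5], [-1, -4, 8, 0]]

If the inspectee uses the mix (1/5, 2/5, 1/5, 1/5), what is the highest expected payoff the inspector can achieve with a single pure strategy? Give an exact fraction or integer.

17/5

day 1: (3)·(1/5) + (2)·(2/5) + (4)·(1/5) + (4)·(1/5) = 3.
day 2: (-2)·(1/5) + (7)·(2/5) + (0)·(1/5) + (5)·(1/5) = 17/5.
day 3: (-1)·(1/5) + (-4)·(2/5) + (8)·(1/5) + (0)·(1/5) = -1/5.
The best pure response is day 2 with expected payoff 17/5.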